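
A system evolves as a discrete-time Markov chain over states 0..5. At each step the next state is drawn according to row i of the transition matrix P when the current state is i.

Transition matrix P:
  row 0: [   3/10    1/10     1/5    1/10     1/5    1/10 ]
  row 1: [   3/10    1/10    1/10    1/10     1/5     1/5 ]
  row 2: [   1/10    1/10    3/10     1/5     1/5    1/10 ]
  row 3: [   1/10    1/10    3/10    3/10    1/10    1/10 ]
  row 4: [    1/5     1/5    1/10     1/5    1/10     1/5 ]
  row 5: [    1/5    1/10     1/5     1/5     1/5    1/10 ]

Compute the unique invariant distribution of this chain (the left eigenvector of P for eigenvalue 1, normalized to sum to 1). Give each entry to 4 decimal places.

Balance equations π_j = Σ_i π_i·P[i][j]:
  π_0 = 3/10·π_0 + 3/10·π_1 + 1/10·π_2 + 1/10·π_3 + 1/5·π_4 + 1/5·π_5
  π_1 = 1/10·π_0 + 1/10·π_1 + 1/10·π_2 + 1/10·π_3 + 1/5·π_4 + 1/10·π_5
  π_2 = 1/5·π_0 + 1/10·π_1 + 3/10·π_2 + 3/10·π_3 + 1/10·π_4 + 1/5·π_5
  π_3 = 1/10·π_0 + 1/10·π_1 + 1/5·π_2 + 3/10·π_3 + 1/5·π_4 + 1/5·π_5
  π_4 = 1/5·π_0 + 1/5·π_1 + 1/5·π_2 + 1/10·π_3 + 1/10·π_4 + 1/5·π_5
  normalize: π_0 + π_1 + π_2 + π_3 + π_4 + π_5 = 1
Solving the linear system gives exactly π = [15065/78989, 9200/78989, 16736/78989, 14857/78989, 13011/78989, 10120/78989].

π = [0.1907, 0.1165, 0.2119, 0.1881, 0.1647, 0.1281]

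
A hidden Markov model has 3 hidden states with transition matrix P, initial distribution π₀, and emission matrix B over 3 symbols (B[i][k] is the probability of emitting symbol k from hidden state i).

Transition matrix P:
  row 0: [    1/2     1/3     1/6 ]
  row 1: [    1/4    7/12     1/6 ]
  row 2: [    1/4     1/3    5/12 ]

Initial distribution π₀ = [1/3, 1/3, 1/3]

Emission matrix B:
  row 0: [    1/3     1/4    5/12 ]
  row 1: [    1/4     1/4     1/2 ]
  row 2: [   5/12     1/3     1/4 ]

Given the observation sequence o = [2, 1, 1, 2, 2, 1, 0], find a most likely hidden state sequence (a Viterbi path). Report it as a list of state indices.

path = [1, 1, 1, 1, 1, 1, 1]

t=0: δ = [1.389e-01, 1.667e-01, 8.333e-02]  (obs o_0=2)
t=1: δ = [1.736e-02, 2.431e-02, 1.157e-02]  ψ = [0, 1, 2]  (obs o_1=1)
t=2: δ = [2.170e-03, 3.545e-03, 1.608e-03]  ψ = [0, 1, 2]  (obs o_2=1)
t=3: δ = [4.521e-04, 1.034e-03, 1.674e-04]  ψ = [0, 1, 2]  (obs o_3=2)
t=4: δ = [1.077e-04, 3.015e-04, 4.308e-05]  ψ = [1, 1, 1]  (obs o_4=2)
t=5: δ = [1.885e-05, 4.397e-05, 1.675e-05]  ψ = [1, 1, 1]  (obs o_5=1)
t=6: δ = [3.664e-06, 6.413e-06, 3.054e-06]  ψ = [1, 1, 1]  (obs o_6=0)
backtrack: best end state = 1; path = [1, 1, 1, 1, 1, 1, 1]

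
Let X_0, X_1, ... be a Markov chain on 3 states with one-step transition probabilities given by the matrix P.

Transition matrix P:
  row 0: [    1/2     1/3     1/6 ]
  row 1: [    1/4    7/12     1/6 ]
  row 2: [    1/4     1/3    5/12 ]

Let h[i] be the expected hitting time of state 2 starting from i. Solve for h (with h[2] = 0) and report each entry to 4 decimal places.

First-step conditioning: h[2] = 0; for i ≠ 2, h[i] = 1 + Σ_k P[i][k]·h[k].
  h[0] = 1 + 1/2·h[0] + 1/3·h[1]
  h[1] = 1 + 1/4·h[0] + 7/12·h[1]
Solving the 2×2 linear system over states ≠ 2 gives exactly h = [6, 6, 0] (h[2] = 0 is the target).

h = [6.0000, 6.0000, 0.0000]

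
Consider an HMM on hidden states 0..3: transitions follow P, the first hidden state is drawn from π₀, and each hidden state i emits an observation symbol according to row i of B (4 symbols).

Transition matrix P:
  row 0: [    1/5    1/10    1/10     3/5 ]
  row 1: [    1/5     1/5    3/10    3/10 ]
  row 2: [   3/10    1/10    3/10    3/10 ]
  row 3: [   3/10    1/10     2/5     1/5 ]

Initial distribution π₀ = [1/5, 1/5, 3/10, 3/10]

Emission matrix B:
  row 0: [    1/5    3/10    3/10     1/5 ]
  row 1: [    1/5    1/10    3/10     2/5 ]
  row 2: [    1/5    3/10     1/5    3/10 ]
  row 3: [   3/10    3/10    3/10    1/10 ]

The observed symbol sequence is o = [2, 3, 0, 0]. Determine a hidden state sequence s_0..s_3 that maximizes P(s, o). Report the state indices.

t=0: δ = [6.000e-02, 6.000e-02, 6.000e-02, 9.000e-02]  (obs o_0=2)
t=1: δ = [5.400e-03, 4.800e-03, 1.080e-02, 3.600e-03]  ψ = [3, 1, 3, 0]  (obs o_1=3)
t=2: δ = [6.480e-04, 2.160e-04, 6.480e-04, 9.720e-04]  ψ = [2, 2, 2, 0]  (obs o_2=0)
t=3: δ = [5.832e-05, 1.944e-05, 7.776e-05, 1.166e-04]  ψ = [3, 3, 3, 0]  (obs o_3=0)
backtrack: best end state = 3; path = [3, 2, 0, 3]

path = [3, 2, 0, 3]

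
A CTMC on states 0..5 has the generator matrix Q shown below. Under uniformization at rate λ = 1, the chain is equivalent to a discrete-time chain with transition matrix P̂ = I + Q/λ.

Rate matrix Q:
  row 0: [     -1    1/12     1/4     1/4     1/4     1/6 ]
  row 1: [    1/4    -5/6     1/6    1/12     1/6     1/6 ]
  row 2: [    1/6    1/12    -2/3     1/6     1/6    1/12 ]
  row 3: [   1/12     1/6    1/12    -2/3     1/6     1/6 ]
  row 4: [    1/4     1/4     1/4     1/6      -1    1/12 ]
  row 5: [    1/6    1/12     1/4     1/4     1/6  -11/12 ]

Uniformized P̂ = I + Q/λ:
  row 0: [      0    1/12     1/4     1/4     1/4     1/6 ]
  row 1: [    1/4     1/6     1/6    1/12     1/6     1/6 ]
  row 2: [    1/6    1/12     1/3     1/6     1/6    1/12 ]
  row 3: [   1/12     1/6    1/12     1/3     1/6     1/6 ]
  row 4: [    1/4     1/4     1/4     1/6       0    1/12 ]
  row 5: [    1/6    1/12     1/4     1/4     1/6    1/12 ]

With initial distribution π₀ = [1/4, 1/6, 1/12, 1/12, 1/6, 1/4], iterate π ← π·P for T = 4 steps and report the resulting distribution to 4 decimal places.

t=0: π = [0.2500, 0.1667, 0.0833, 0.0833, 0.1667, 0.2500]
t=1: π = [0.1458, 0.1319, 0.2292, 0.2083, 0.1597, 0.1250]
t=2: π = [0.1493, 0.1383, 0.2234, 0.2130, 0.1522, 0.1238]
t=3: π = [0.1482, 0.1380, 0.2216, 0.2134, 0.1537, 0.1250]
t=4: π = [0.1485, 0.1382, 0.2214, 0.2135, 0.1534, 0.1250]

π = [0.1485, 0.1382, 0.2214, 0.2135, 0.1534, 0.1250]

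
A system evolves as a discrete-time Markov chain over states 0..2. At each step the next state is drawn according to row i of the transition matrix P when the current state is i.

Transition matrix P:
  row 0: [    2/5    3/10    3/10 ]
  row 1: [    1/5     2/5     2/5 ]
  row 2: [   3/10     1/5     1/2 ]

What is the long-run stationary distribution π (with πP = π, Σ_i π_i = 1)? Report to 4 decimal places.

Balance equations π_j = Σ_i π_i·P[i][j]:
  π_0 = 2/5·π_0 + 1/5·π_1 + 3/10·π_2
  π_1 = 3/10·π_0 + 2/5·π_1 + 1/5·π_2
  normalize: π_0 + π_1 + π_2 = 1
Solving the linear system gives exactly π = [22/73, 21/73, 30/73].

π = [0.3014, 0.2877, 0.4110]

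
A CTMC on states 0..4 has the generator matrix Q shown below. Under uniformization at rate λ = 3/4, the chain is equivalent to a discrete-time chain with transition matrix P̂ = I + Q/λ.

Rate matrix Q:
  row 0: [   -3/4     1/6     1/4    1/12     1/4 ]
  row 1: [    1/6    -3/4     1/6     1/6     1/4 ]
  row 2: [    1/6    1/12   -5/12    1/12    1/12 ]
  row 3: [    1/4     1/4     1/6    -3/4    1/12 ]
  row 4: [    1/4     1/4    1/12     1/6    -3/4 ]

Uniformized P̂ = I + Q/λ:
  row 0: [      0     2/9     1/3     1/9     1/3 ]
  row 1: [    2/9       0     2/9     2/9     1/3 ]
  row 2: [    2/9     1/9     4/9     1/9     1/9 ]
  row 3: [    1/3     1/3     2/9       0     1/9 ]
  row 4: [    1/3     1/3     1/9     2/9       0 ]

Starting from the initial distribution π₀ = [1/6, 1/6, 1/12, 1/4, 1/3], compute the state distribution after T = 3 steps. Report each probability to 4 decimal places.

t=0: π = [0.1667, 0.1667, 0.0833, 0.2500, 0.3333]
t=1: π = [0.2500, 0.2407, 0.2222, 0.1389, 0.1481]
t=2: π = [0.1986, 0.1759, 0.2829, 0.1389, 0.2037]
t=3: π = [0.2162, 0.1898, 0.2845, 0.1379, 0.1717]

π = [0.2162, 0.1898, 0.2845, 0.1379, 0.1717]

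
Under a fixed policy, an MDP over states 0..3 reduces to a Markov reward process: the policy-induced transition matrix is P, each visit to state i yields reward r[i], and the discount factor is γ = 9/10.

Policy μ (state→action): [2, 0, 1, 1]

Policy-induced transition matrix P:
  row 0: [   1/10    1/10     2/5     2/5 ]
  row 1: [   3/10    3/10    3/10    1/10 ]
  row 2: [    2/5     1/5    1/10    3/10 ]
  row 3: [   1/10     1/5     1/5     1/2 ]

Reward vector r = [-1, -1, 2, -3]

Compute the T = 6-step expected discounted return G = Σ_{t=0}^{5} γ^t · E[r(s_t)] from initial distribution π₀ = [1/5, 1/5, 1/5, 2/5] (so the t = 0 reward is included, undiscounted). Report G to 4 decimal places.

G = -4.8585

t=0: π = [0.2000, 0.2000, 0.2000, 0.4000], E[r] = -1.2000, γ^t·E[r] = -1.200000, running G = -1.200000
t=1: π = [0.2000, 0.2000, 0.2400, 0.3600], E[r] = -1.0000, γ^t·E[r] = -0.900000, running G = -2.100000
t=2: π = [0.2120, 0.2000, 0.2360, 0.3520], E[r] = -0.9960, γ^t·E[r] = -0.806760, running G = -2.906760
t=3: π = [0.2108, 0.1988, 0.2388, 0.3516], E[r] = -0.9868, γ^t·E[r] = -0.719377, running G = -3.626137
t=4: π = [0.2114, 0.1988, 0.2382, 0.3516], E[r] = -0.9888, γ^t·E[r] = -0.648752, running G = -4.274889
t=5: π = [0.2112, 0.1987, 0.2383, 0.3517], E[r] = -0.9884, γ^t·E[r] = -0.583631, running G = -4.858520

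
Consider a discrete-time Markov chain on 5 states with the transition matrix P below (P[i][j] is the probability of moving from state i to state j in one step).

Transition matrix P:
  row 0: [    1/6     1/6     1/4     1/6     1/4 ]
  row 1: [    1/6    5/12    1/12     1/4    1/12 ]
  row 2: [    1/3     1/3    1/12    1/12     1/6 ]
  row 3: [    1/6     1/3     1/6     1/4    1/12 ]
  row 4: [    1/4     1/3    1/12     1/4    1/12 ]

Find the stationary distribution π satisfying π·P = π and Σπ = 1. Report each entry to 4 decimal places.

π = [0.1997, 0.3273, 0.1342, 0.2110, 0.1278]

Balance equations π_j = Σ_i π_i·P[i][j]:
  π_0 = 1/6·π_0 + 1/6·π_1 + 1/3·π_2 + 1/6·π_3 + 1/4·π_4
  π_1 = 1/6·π_0 + 5/12·π_1 + 1/3·π_2 + 1/3·π_3 + 1/3·π_4
  π_2 = 1/4·π_0 + 1/12·π_1 + 1/12·π_2 + 1/6·π_3 + 1/12·π_4
  π_3 = 1/6·π_0 + 1/4·π_1 + 1/12·π_2 + 1/4·π_3 + 1/4·π_4
  normalize: π_0 + π_1 + π_2 + π_3 + π_4 = 1
Solving the linear system gives exactly π = [4025/20157, 6598/20157, 2705/20157, 4253/20157, 2576/20157].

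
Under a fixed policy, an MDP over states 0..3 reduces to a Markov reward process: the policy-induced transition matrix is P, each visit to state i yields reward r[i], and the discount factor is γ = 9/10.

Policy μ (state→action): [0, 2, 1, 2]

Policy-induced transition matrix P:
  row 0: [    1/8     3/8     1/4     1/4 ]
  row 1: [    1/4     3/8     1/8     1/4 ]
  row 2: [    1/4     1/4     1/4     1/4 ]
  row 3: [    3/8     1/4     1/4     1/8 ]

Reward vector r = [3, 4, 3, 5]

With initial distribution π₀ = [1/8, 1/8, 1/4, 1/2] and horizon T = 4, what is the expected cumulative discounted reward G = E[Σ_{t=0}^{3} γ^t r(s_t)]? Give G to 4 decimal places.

G = 13.2171

t=0: π = [0.1250, 0.1250, 0.2500, 0.5000], E[r] = 4.1250, γ^t·E[r] = 4.125000, running G = 4.125000
t=1: π = [0.2969, 0.2813, 0.2344, 0.1875], E[r] = 3.6563, γ^t·E[r] = 3.290625, running G = 7.415625
t=2: π = [0.2363, 0.3223, 0.2148, 0.2266], E[r] = 3.7754, γ^t·E[r] = 3.058066, running G = 10.473691
t=3: π = [0.2488, 0.3198, 0.2097, 0.2217], E[r] = 3.7632, γ^t·E[r] = 2.743361, running G = 13.217052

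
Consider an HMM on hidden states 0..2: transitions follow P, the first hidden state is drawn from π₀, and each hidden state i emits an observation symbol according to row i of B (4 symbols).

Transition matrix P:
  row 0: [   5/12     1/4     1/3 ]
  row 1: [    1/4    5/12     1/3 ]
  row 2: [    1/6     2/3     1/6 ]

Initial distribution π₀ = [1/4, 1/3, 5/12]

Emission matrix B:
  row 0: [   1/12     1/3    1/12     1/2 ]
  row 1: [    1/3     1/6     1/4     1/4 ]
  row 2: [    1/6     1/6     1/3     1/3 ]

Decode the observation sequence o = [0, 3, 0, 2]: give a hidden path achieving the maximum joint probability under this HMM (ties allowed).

t=0: δ = [2.083e-02, 1.111e-01, 6.944e-02]  (obs o_0=0)
t=1: δ = [1.389e-02, 1.157e-02, 1.235e-02]  ψ = [1, 1, 1]  (obs o_1=3)
t=2: δ = [4.823e-04, 2.743e-03, 7.716e-04]  ψ = [0, 2, 0]  (obs o_2=0)
t=3: δ = [5.716e-05, 2.858e-04, 3.048e-04]  ψ = [1, 1, 1]  (obs o_3=2)
backtrack: best end state = 2; path = [1, 2, 1, 2]

path = [1, 2, 1, 2]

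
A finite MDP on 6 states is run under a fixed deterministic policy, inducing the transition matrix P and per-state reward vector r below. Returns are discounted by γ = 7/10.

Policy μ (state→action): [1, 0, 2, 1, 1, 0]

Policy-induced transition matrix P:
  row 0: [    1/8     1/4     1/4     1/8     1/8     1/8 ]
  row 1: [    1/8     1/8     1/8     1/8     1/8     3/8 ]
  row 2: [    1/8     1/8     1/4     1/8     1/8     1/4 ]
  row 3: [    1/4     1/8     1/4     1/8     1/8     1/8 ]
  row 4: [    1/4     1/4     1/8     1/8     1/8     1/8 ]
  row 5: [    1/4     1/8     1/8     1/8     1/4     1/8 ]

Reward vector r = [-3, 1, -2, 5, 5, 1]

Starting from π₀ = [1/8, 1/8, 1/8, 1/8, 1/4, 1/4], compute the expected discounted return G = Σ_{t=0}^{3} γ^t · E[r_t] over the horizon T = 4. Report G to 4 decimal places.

G = 2.8490

t=0: π = [0.1250, 0.1250, 0.1250, 0.1250, 0.2500, 0.2500], E[r] = 1.6250, γ^t·E[r] = 1.625000, running G = 1.625000
t=1: π = [0.2031, 0.1719, 0.1719, 0.1250, 0.1563, 0.1719], E[r] = 0.7969, γ^t·E[r] = 0.557813, running G = 2.182813
t=2: π = [0.1816, 0.1699, 0.1875, 0.1250, 0.1465, 0.1895], E[r] = 0.7969, γ^t·E[r] = 0.390469, running G = 2.573281
t=3: π = [0.1826, 0.1660, 0.1868, 0.1250, 0.1487, 0.1909], E[r] = 0.8040, γ^t·E[r] = 0.275757, running G = 2.849038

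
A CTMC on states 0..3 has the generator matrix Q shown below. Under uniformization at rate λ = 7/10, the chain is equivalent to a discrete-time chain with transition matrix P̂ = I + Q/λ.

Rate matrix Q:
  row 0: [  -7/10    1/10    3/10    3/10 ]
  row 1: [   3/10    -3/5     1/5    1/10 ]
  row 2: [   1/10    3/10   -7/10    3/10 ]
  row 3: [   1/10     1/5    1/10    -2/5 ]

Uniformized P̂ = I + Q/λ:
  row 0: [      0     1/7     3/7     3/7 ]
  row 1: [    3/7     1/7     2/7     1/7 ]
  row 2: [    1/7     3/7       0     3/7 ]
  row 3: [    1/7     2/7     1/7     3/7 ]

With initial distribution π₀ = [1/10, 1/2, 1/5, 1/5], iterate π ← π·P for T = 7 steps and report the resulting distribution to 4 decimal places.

t=0: π = [0.1000, 0.5000, 0.2000, 0.2000]
t=1: π = [0.2714, 0.2286, 0.2143, 0.2857]
t=2: π = [0.1694, 0.2449, 0.2224, 0.3633]
t=3: π = [0.1886, 0.2583, 0.1945, 0.3586]
t=4: π = [0.1897, 0.2496, 0.2059, 0.3548]
t=5: π = [0.1871, 0.2524, 0.2033, 0.3572]
t=6: π = [0.1882, 0.2520, 0.2033, 0.3565]
t=7: π = [0.1880, 0.2519, 0.2036, 0.3566]

π = [0.1880, 0.2519, 0.2036, 0.3566]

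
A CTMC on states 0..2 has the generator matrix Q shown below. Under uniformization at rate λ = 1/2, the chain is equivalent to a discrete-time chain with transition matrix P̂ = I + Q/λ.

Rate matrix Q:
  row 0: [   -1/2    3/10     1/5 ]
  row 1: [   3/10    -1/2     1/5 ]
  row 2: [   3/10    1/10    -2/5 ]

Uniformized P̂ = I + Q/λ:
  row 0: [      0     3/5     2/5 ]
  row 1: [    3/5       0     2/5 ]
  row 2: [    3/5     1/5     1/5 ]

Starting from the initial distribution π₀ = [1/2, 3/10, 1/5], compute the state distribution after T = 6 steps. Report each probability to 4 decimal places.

π = [0.3808, 0.2858, 0.3333]

t=0: π = [0.5000, 0.3000, 0.2000]
t=1: π = [0.3000, 0.3400, 0.3600]
t=2: π = [0.4200, 0.2520, 0.3280]
t=3: π = [0.3480, 0.3176, 0.3344]
t=4: π = [0.3912, 0.2757, 0.3331]
t=5: π = [0.3653, 0.3013, 0.3334]
t=6: π = [0.3808, 0.2858, 0.3333]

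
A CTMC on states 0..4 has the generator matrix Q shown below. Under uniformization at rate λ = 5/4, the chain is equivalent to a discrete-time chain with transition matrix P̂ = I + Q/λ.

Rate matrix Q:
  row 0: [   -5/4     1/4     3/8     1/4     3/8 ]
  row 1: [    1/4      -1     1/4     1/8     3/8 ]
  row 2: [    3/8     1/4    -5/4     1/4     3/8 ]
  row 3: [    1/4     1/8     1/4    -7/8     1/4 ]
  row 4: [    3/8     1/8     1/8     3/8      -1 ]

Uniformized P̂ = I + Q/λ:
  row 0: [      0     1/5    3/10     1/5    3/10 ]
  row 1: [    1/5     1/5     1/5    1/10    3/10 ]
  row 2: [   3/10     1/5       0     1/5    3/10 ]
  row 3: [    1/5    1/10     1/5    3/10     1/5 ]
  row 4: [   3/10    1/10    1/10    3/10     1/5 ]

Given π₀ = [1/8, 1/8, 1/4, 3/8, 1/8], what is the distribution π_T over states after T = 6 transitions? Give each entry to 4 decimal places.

t=0: π = [0.1250, 0.1250, 0.2500, 0.3750, 0.1250]
t=1: π = [0.2125, 0.1500, 0.1500, 0.2375, 0.2500]
t=2: π = [0.1975, 0.1513, 0.1663, 0.2338, 0.2513]
t=3: π = [0.2023, 0.1515, 0.1614, 0.2334, 0.2515]
t=4: π = [0.2008, 0.1515, 0.1628, 0.2333, 0.2515]
t=5: π = [0.2013, 0.1515, 0.1624, 0.2333, 0.2515]
t=6: π = [0.2011, 0.1515, 0.1625, 0.2333, 0.2515]

π = [0.2011, 0.1515, 0.1625, 0.2333, 0.2515]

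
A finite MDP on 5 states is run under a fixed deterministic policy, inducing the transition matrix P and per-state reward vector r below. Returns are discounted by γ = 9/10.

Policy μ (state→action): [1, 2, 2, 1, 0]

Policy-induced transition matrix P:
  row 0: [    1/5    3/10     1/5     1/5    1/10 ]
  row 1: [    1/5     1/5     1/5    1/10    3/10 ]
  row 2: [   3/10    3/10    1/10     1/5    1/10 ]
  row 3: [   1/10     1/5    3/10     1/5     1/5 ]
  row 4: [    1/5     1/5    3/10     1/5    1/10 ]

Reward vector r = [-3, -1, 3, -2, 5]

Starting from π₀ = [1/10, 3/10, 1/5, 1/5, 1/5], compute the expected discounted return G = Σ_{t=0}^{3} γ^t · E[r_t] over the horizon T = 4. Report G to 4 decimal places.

t=0: π = [0.1000, 0.3000, 0.2000, 0.2000, 0.2000], E[r] = 0.6000, γ^t·E[r] = 0.600000, running G = 0.600000
t=1: π = [0.2000, 0.2300, 0.2200, 0.1700, 0.1800], E[r] = 0.3900, γ^t·E[r] = 0.351000, running G = 0.951000
t=2: π = [0.2050, 0.2420, 0.2130, 0.1770, 0.1630], E[r] = 0.2430, γ^t·E[r] = 0.196830, running G = 1.147830
t=3: π = [0.2036, 0.2418, 0.2127, 0.1758, 0.1661], E[r] = 0.2644, γ^t·E[r] = 0.192748, running G = 1.340578

G = 1.3406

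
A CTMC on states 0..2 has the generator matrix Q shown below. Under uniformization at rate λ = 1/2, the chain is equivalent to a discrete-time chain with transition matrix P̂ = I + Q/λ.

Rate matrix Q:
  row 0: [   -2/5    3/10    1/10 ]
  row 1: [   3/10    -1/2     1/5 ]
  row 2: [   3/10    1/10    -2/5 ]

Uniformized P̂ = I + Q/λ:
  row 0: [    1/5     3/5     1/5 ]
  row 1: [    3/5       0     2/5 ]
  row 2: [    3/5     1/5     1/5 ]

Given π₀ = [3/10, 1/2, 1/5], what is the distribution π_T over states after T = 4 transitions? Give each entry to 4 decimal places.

π = [0.4253, 0.3160, 0.2587]

t=0: π = [0.3000, 0.5000, 0.2000]
t=1: π = [0.4800, 0.2200, 0.3000]
t=2: π = [0.4080, 0.3480, 0.2440]
t=3: π = [0.4368, 0.2936, 0.2696]
t=4: π = [0.4253, 0.3160, 0.2587]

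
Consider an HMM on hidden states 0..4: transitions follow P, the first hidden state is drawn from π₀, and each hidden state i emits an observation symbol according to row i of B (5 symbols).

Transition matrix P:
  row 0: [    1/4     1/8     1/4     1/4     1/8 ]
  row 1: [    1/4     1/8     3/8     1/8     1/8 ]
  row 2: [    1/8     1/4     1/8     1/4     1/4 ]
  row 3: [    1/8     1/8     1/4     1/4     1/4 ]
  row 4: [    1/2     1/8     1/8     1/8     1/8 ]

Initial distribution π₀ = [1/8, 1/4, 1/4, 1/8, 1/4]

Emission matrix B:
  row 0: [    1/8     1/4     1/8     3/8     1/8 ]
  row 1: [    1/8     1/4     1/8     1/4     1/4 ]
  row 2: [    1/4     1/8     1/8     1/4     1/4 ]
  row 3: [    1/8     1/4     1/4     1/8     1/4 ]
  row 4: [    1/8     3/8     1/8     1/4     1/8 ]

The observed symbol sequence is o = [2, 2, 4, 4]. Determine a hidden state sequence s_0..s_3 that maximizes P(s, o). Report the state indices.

t=0: δ = [1.562e-02, 3.125e-02, 3.125e-02, 3.125e-02, 3.125e-02]  (obs o_0=2)
t=1: δ = [1.953e-03, 9.766e-04, 1.465e-03, 1.953e-03, 9.766e-04]  ψ = [4, 2, 1, 2, 2]  (obs o_1=2)
t=2: δ = [6.104e-05, 9.155e-05, 1.221e-04, 1.221e-04, 6.104e-05]  ψ = [0, 2, 0, 0, 3]  (obs o_2=4)
t=3: δ = [3.815e-06, 7.629e-06, 8.583e-06, 7.629e-06, 3.815e-06]  ψ = [4, 2, 1, 2, 2]  (obs o_3=4)
backtrack: best end state = 2; path = [1, 2, 1, 2]

path = [1, 2, 1, 2]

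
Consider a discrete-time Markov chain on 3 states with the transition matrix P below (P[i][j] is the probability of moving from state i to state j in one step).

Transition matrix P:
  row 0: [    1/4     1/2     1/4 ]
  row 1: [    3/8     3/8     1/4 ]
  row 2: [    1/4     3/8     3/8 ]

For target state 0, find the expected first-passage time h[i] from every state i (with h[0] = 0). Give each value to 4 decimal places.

h = [0.0000, 2.9474, 3.3684]

First-step conditioning: h[0] = 0; for i ≠ 0, h[i] = 1 + Σ_k P[i][k]·h[k].
  h[1] = 1 + 3/8·h[1] + 1/4·h[2]
  h[2] = 1 + 3/8·h[1] + 3/8·h[2]
Solving the 2×2 linear system over states ≠ 0 gives exactly h = [0, 56/19, 64/19] (h[0] = 0 is the target).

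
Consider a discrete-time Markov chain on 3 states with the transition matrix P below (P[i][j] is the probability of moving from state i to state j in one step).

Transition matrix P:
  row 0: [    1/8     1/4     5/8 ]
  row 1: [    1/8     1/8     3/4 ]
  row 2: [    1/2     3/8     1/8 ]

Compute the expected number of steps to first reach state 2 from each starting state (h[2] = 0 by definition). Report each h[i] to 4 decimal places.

h = [1.5319, 1.3617, 0.0000]

First-step conditioning: h[2] = 0; for i ≠ 2, h[i] = 1 + Σ_k P[i][k]·h[k].
  h[0] = 1 + 1/8·h[0] + 1/4·h[1]
  h[1] = 1 + 1/8·h[0] + 1/8·h[1]
Solving the 2×2 linear system over states ≠ 2 gives exactly h = [72/47, 64/47, 0] (h[2] = 0 is the target).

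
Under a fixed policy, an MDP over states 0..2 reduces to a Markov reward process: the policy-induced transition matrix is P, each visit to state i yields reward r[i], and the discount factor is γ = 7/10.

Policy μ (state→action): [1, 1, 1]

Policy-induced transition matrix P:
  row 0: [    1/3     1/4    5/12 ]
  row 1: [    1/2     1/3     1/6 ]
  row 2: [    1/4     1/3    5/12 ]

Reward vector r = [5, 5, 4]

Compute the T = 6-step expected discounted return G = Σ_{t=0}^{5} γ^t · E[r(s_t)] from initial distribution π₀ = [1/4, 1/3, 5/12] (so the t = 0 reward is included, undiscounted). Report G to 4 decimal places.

G = 13.6340

t=0: π = [0.2500, 0.3333, 0.4167], E[r] = 4.5833, γ^t·E[r] = 4.583333, running G = 4.583333
t=1: π = [0.3542, 0.3125, 0.3333], E[r] = 4.6667, γ^t·E[r] = 3.266667, running G = 7.850000
t=2: π = [0.3576, 0.3038, 0.3385], E[r] = 4.6615, γ^t·E[r] = 2.284115, running G = 10.134115
t=3: π = [0.3558, 0.3035, 0.3407], E[r] = 4.6593, γ^t·E[r] = 1.598136, running G = 11.732250
t=4: π = [0.3555, 0.3037, 0.3408], E[r] = 4.6592, γ^t·E[r] = 1.118678, running G = 12.850928
t=5: π = [0.3555, 0.3037, 0.3407], E[r] = 4.6593, γ^t·E[r] = 0.783081, running G = 13.634009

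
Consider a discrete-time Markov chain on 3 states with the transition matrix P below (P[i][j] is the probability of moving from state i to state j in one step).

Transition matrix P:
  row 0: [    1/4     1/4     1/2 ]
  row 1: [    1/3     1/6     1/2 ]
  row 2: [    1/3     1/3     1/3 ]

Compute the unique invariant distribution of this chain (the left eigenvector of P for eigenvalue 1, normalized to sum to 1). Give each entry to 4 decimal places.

Balance equations π_j = Σ_i π_i·P[i][j]:
  π_0 = 1/4·π_0 + 1/3·π_1 + 1/3·π_2
  π_1 = 1/4·π_0 + 1/6·π_1 + 1/3·π_2
  normalize: π_0 + π_1 + π_2 = 1
Solving the linear system gives exactly π = [4/13, 24/91, 3/7].

π = [0.3077, 0.2637, 0.4286]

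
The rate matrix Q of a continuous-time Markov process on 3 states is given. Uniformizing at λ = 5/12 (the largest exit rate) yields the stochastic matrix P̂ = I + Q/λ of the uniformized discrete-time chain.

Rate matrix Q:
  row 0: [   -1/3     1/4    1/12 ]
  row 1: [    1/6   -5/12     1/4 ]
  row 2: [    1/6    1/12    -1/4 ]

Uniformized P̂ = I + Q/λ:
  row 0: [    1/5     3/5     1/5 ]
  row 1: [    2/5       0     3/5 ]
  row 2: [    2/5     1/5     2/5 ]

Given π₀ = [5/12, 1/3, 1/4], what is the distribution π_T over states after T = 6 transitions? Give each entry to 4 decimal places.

t=0: π = [0.4167, 0.3333, 0.2500]
t=1: π = [0.3167, 0.3000, 0.3833]
t=2: π = [0.3367, 0.2667, 0.3967]
t=3: π = [0.3327, 0.2813, 0.3860]
t=4: π = [0.3335, 0.2768, 0.3897]
t=5: π = [0.3333, 0.2780, 0.3887]
t=6: π = [0.3333, 0.2777, 0.3889]

π = [0.3333, 0.2777, 0.3889]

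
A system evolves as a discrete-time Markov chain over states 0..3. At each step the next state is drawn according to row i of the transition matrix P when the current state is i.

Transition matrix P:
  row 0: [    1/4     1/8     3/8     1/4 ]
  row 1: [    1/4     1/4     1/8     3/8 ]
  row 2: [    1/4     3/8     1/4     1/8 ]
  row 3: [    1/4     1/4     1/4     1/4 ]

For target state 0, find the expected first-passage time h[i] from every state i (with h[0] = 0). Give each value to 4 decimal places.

First-step conditioning: h[0] = 0; for i ≠ 0, h[i] = 1 + Σ_k P[i][k]·h[k].
  h[1] = 1 + 1/4·h[1] + 1/8·h[2] + 3/8·h[3]
  h[2] = 1 + 3/8·h[1] + 1/4·h[2] + 1/8·h[3]
  h[3] = 1 + 1/4·h[1] + 1/4·h[2] + 1/4·h[3]
Solving the 3×3 linear system over states ≠ 0 gives exactly h = [0, 4, 4, 4] (h[0] = 0 is the target).

h = [0.0000, 4.0000, 4.0000, 4.0000]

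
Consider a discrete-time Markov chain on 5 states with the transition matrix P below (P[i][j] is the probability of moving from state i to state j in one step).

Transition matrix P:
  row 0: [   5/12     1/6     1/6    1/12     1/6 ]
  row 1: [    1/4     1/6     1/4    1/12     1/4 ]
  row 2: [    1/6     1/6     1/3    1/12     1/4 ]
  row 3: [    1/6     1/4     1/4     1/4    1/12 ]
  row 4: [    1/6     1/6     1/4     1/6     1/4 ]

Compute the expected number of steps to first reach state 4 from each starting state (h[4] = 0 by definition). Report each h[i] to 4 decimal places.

First-step conditioning: h[4] = 0; for i ≠ 4, h[i] = 1 + Σ_k P[i][k]·h[k].
  h[0] = 1 + 5/12·h[0] + 1/6·h[1] + 1/6·h[2] + 1/12·h[3]
  h[1] = 1 + 1/4·h[0] + 1/6·h[1] + 1/4·h[2] + 1/12·h[3]
  h[2] = 1 + 1/6·h[0] + 1/6·h[1] + 1/3·h[2] + 1/12·h[3]
  h[3] = 1 + 1/6·h[0] + 1/4·h[1] + 1/4·h[2] + 1/4·h[3]
Solving the 4×4 linear system over states ≠ 4 gives exactly h = [1600/307, 4360/921, 1440/307, 5188/921, 0] (h[4] = 0 is the target).

h = [5.2117, 4.7340, 4.6906, 5.6330, 0.0000]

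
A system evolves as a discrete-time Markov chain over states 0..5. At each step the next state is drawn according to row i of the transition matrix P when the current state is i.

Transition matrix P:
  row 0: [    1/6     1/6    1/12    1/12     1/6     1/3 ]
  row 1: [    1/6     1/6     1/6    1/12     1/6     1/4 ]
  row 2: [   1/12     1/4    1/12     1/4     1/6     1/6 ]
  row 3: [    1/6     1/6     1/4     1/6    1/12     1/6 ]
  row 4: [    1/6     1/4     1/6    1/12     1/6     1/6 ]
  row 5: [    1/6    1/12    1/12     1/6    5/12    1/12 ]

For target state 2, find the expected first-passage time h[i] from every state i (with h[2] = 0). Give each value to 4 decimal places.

First-step conditioning: h[2] = 0; for i ≠ 2, h[i] = 1 + Σ_k P[i][k]·h[k].
  h[0] = 1 + 1/6·h[0] + 1/6·h[1] + 1/12·h[3] + 1/6·h[4] + 1/3·h[5]
  h[1] = 1 + 1/6·h[0] + 1/6·h[1] + 1/12·h[3] + 1/6·h[4] + 1/4·h[5]
  h[3] = 1 + 1/6·h[0] + 1/6·h[1] + 1/6·h[3] + 1/12·h[4] + 1/6·h[5]
  h[4] = 1 + 1/6·h[0] + 1/4·h[1] + 1/12·h[3] + 1/6·h[4] + 1/6·h[5]
  h[5] = 1 + 1/6·h[0] + 1/12·h[1] + 1/6·h[3] + 5/12·h[4] + 1/12·h[5]
Solving the 5×5 linear system over states ≠ 2 gives exactly h = [18537/2468, 4257/617, 0, 7695/1234, 8469/1234, 4527/617] (h[2] = 0 is the target).

h = [7.5109, 6.8995, 0.0000, 6.2358, 6.8630, 7.3371]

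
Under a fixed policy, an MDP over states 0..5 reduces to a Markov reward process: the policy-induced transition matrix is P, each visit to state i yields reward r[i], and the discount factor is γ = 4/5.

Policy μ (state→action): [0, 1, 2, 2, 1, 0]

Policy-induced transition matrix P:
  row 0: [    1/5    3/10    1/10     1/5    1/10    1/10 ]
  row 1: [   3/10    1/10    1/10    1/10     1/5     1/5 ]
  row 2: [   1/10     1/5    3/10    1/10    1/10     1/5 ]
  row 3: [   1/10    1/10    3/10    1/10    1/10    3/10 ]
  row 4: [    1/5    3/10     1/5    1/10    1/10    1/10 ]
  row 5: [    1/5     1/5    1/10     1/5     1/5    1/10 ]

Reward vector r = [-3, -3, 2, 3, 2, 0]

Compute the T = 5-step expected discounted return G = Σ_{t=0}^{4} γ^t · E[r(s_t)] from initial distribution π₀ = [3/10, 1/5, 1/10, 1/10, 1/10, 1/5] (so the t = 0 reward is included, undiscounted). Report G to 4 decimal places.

t=0: π = [0.3000, 0.2000, 0.1000, 0.1000, 0.1000, 0.2000], E[r] = -0.8000, γ^t·E[r] = -0.800000, running G = -0.800000
t=1: π = [0.2000, 0.2100, 0.1500, 0.1500, 0.1400, 0.1500], E[r] = -0.2000, γ^t·E[r] = -0.160000, running G = -0.960000
t=2: π = [0.1910, 0.1980, 0.1740, 0.1350, 0.1360, 0.1660], E[r] = -0.1420, γ^t·E[r] = -0.090880, running G = -1.050880
t=3: π = [0.1889, 0.1994, 0.1754, 0.1357, 0.1364, 0.1642], E[r] = -0.1342, γ^t·E[r] = -0.068710, running G = -1.119590
t=4: π = [0.1888, 0.1990, 0.1759, 0.1353, 0.1364, 0.1646], E[r] = -0.1332, γ^t·E[r] = -0.054551, running G = -1.174141

G = -1.1741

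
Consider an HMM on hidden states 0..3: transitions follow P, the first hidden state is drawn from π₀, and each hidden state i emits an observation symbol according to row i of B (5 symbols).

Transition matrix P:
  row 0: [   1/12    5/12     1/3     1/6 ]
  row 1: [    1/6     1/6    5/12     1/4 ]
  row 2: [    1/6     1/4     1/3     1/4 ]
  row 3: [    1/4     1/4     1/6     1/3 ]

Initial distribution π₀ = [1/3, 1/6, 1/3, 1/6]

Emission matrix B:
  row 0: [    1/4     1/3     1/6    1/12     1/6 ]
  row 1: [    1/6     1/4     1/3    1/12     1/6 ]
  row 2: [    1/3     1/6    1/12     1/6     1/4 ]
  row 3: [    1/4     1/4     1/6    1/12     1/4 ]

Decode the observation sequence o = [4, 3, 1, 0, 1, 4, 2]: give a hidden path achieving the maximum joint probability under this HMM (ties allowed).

path = [2, 2, 1, 2, 1, 2, 1]

t=0: δ = [5.556e-02, 2.778e-02, 8.333e-02, 4.167e-02]  (obs o_0=4)
t=1: δ = [1.157e-03, 1.929e-03, 4.630e-03, 1.736e-03]  ψ = [2, 0, 2, 2]  (obs o_1=3)
t=2: δ = [2.572e-04, 2.894e-04, 2.572e-04, 2.894e-04]  ψ = [2, 2, 2, 2]  (obs o_2=1)
t=3: δ = [1.808e-05, 1.786e-05, 4.019e-05, 2.411e-05]  ψ = [3, 0, 1, 3]  (obs o_3=0)
t=4: δ = [2.233e-06, 2.512e-06, 2.233e-06, 2.512e-06]  ψ = [2, 2, 2, 2]  (obs o_4=1)
t=5: δ = [1.047e-07, 1.550e-07, 2.616e-07, 2.093e-07]  ψ = [3, 0, 1, 3]  (obs o_5=4)
t=6: δ = [8.721e-09, 2.180e-08, 7.268e-09, 1.163e-08]  ψ = [3, 2, 2, 3]  (obs o_6=2)
backtrack: best end state = 1; path = [2, 2, 1, 2, 1, 2, 1]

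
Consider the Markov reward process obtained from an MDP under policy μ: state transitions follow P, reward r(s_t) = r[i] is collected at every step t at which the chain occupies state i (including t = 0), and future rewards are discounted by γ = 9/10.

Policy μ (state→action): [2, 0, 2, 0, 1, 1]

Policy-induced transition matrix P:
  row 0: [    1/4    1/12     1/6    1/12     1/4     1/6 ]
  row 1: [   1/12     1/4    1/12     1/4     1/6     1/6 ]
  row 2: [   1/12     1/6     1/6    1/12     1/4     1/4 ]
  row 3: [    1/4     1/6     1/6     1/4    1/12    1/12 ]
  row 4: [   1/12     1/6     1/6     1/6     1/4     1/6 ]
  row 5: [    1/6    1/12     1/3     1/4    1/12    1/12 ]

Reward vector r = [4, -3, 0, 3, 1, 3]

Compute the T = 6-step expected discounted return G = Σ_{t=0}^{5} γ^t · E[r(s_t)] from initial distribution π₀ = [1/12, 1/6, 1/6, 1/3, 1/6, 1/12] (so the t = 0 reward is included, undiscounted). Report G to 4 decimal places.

G = 6.1446

t=0: π = [0.0833, 0.1667, 0.1667, 0.3333, 0.1667, 0.0833], E[r] = 1.2500, γ^t·E[r] = 1.250000, running G = 1.250000
t=1: π = [0.1597, 0.1667, 0.1667, 0.1944, 0.1667, 0.1458], E[r] = 1.3264, γ^t·E[r] = 1.193750, running G = 2.443750
t=2: π = [0.1545, 0.1551, 0.1771, 0.1817, 0.1794, 0.1522], E[r] = 1.3339, γ^t·E[r] = 1.080469, running G = 3.524219
t=3: π = [0.1521, 0.1540, 0.1791, 0.1798, 0.1814, 0.1536], E[r] = 1.3277, γ^t·E[r] = 0.967887, running G = 4.492105
t=4: π = [0.1514, 0.1540, 0.1794, 0.1797, 0.1816, 0.1538], E[r] = 1.3258, γ^t·E[r] = 0.869830, running G = 5.361935
t=5: π = [0.1513, 0.1541, 0.1795, 0.1797, 0.1816, 0.1538], E[r] = 1.3254, γ^t·E[r] = 0.782629, running G = 6.144564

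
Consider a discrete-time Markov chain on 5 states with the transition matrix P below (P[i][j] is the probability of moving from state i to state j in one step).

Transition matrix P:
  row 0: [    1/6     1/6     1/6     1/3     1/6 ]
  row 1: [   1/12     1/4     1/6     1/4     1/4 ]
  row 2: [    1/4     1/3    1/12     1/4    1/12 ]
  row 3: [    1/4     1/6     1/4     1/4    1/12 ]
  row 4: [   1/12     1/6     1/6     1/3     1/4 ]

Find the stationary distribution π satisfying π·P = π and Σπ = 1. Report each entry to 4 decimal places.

Balance equations π_j = Σ_i π_i·P[i][j]:
  π_0 = 1/6·π_0 + 1/12·π_1 + 1/4·π_2 + 1/4·π_3 + 1/12·π_4
  π_1 = 1/6·π_0 + 1/4·π_1 + 1/3·π_2 + 1/6·π_3 + 1/6·π_4
  π_2 = 1/6·π_0 + 1/6·π_1 + 1/12·π_2 + 1/4·π_3 + 1/6·π_4
  π_3 = 1/3·π_0 + 1/4·π_1 + 1/4·π_2 + 1/4·π_3 + 1/3·π_4
  normalize: π_0 + π_1 + π_2 + π_3 + π_4 = 1
Solving the linear system gives exactly π = [223/1287, 25/117, 41/234, 5/18, 206/1287].

π = [0.1733, 0.2137, 0.1752, 0.2778, 0.1601]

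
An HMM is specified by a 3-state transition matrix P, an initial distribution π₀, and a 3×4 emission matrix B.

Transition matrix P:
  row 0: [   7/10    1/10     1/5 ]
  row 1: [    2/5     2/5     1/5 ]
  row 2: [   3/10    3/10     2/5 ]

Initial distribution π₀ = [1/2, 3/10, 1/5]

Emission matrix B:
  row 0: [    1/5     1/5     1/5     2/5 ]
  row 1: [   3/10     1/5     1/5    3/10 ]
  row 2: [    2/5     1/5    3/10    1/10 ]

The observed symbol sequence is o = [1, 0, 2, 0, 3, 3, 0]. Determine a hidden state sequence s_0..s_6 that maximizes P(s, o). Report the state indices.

path = [0, 0, 0, 0, 0, 0, 0]

t=0: δ = [1.000e-01, 6.000e-02, 4.000e-02]  (obs o_0=1)
t=1: δ = [1.400e-02, 7.200e-03, 8.000e-03]  ψ = [0, 1, 0]  (obs o_1=0)
t=2: δ = [1.960e-03, 5.760e-04, 9.600e-04]  ψ = [0, 1, 2]  (obs o_2=2)
t=3: δ = [2.744e-04, 8.640e-05, 1.568e-04]  ψ = [0, 2, 0]  (obs o_3=0)
t=4: δ = [7.683e-05, 1.411e-05, 6.272e-06]  ψ = [0, 2, 2]  (obs o_4=3)
t=5: δ = [2.151e-05, 2.305e-06, 1.537e-06]  ψ = [0, 0, 0]  (obs o_5=3)
t=6: δ = [3.012e-06, 6.454e-07, 1.721e-06]  ψ = [0, 0, 0]  (obs o_6=0)
backtrack: best end state = 0; path = [0, 0, 0, 0, 0, 0, 0]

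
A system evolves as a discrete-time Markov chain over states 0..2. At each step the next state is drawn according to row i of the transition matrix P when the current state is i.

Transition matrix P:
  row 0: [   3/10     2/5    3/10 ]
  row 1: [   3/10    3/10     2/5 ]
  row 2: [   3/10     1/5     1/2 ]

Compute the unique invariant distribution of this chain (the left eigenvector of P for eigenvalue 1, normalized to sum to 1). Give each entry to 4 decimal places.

Balance equations π_j = Σ_i π_i·P[i][j]:
  π_0 = 3/10·π_0 + 3/10·π_1 + 3/10·π_2
  π_1 = 2/5·π_0 + 3/10·π_1 + 1/5·π_2
  normalize: π_0 + π_1 + π_2 = 1
Solving the linear system gives exactly π = [3/10, 13/45, 37/90].

π = [0.3000, 0.2889, 0.4111]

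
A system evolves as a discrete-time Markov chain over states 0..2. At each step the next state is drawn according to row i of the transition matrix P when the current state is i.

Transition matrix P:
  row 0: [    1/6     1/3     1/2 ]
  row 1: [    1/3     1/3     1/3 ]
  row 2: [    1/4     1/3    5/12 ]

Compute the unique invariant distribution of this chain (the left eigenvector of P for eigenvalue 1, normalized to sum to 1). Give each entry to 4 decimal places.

Balance equations π_j = Σ_i π_i·P[i][j]:
  π_0 = 1/6·π_0 + 1/3·π_1 + 1/4·π_2
  π_1 = 1/3·π_0 + 1/3·π_1 + 1/3·π_2
  normalize: π_0 + π_1 + π_2 = 1
Solving the linear system gives exactly π = [10/39, 1/3, 16/39].

π = [0.2564, 0.3333, 0.4103]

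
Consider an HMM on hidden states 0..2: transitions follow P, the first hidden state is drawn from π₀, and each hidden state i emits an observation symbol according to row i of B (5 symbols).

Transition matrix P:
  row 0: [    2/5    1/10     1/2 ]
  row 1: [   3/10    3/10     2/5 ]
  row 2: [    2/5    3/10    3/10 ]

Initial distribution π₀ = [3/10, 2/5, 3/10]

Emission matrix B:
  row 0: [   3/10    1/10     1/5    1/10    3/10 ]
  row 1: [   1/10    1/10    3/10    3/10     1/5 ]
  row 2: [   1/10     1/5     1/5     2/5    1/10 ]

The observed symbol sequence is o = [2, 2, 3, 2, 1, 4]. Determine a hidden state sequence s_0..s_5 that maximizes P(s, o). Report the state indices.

t=0: δ = [6.000e-02, 1.200e-01, 6.000e-02]  (obs o_0=2)
t=1: δ = [7.200e-03, 1.080e-02, 9.600e-03]  ψ = [1, 1, 1]  (obs o_1=2)
t=2: δ = [3.840e-04, 9.720e-04, 1.728e-03]  ψ = [2, 1, 1]  (obs o_2=3)
t=3: δ = [1.382e-04, 1.555e-04, 1.037e-04]  ψ = [2, 2, 2]  (obs o_3=2)
t=4: δ = [5.530e-06, 4.666e-06, 1.382e-05]  ψ = [0, 1, 0]  (obs o_4=1)
t=5: δ = [1.659e-06, 8.294e-07, 4.147e-07]  ψ = [2, 2, 2]  (obs o_5=4)
backtrack: best end state = 0; path = [1, 1, 2, 0, 2, 0]

path = [1, 1, 2, 0, 2, 0]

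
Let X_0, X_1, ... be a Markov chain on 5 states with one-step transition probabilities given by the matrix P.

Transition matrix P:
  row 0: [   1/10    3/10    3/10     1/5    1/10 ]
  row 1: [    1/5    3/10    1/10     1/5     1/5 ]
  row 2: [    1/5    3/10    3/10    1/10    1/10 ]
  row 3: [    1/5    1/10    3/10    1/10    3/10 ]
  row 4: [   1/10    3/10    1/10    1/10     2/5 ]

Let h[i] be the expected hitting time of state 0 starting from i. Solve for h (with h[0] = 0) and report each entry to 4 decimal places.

h = [0.0000, 5.7075, 5.6132, 5.7547, 6.4151]

First-step conditioning: h[0] = 0; for i ≠ 0, h[i] = 1 + Σ_k P[i][k]·h[k].
  h[1] = 1 + 3/10·h[1] + 1/10·h[2] + 1/5·h[3] + 1/5·h[4]
  h[2] = 1 + 3/10·h[1] + 3/10·h[2] + 1/10·h[3] + 1/10·h[4]
  h[3] = 1 + 1/10·h[1] + 3/10·h[2] + 1/10·h[3] + 3/10·h[4]
  h[4] = 1 + 3/10·h[1] + 1/10·h[2] + 1/10·h[3] + 2/5·h[4]
Solving the 4×4 linear system over states ≠ 0 gives exactly h = [0, 605/106, 595/106, 305/53, 340/53] (h[0] = 0 is the target).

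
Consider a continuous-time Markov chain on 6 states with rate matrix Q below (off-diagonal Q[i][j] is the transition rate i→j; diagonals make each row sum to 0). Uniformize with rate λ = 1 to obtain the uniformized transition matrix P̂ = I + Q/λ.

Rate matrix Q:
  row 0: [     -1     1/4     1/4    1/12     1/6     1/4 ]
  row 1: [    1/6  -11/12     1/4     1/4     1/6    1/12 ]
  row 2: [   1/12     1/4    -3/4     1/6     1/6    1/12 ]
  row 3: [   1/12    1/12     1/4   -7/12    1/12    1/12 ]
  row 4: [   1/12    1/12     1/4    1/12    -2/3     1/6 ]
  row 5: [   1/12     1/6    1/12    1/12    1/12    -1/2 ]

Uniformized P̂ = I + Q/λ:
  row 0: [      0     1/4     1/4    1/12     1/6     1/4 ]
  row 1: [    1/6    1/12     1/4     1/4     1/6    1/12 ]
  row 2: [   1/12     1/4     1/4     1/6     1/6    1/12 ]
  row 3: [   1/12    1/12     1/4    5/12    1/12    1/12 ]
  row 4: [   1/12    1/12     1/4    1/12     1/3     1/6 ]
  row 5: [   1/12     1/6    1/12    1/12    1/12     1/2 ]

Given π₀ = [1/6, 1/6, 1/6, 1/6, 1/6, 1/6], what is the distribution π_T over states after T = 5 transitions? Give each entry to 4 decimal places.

t=0: π = [0.1667, 0.1667, 0.1667, 0.1667, 0.1667, 0.1667]
t=1: π = [0.0833, 0.1528, 0.2222, 0.1806, 0.1667, 0.1944]
t=2: π = [0.0891, 0.1505, 0.2176, 0.1875, 0.1632, 0.1921]
t=3: π = [0.0884, 0.1505, 0.2180, 0.1890, 0.1622, 0.1918]
t=4: π = [0.0885, 0.1504, 0.2180, 0.1896, 0.1620, 0.1915]
t=5: π = [0.0885, 0.1504, 0.2181, 0.1898, 0.1619, 0.1914]

π = [0.0885, 0.1504, 0.2181, 0.1898, 0.1619, 0.1914]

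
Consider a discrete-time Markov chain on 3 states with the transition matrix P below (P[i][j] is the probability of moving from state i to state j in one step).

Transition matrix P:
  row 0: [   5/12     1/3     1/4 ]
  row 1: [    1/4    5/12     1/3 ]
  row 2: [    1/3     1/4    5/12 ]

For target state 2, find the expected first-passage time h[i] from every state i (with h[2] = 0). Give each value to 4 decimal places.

First-step conditioning: h[2] = 0; for i ≠ 2, h[i] = 1 + Σ_k P[i][k]·h[k].
  h[0] = 1 + 5/12·h[0] + 1/3·h[1]
  h[1] = 1 + 1/4·h[0] + 5/12·h[1]
Solving the 2×2 linear system over states ≠ 2 gives exactly h = [132/37, 120/37, 0] (h[2] = 0 is the target).

h = [3.5676, 3.2432, 0.0000]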